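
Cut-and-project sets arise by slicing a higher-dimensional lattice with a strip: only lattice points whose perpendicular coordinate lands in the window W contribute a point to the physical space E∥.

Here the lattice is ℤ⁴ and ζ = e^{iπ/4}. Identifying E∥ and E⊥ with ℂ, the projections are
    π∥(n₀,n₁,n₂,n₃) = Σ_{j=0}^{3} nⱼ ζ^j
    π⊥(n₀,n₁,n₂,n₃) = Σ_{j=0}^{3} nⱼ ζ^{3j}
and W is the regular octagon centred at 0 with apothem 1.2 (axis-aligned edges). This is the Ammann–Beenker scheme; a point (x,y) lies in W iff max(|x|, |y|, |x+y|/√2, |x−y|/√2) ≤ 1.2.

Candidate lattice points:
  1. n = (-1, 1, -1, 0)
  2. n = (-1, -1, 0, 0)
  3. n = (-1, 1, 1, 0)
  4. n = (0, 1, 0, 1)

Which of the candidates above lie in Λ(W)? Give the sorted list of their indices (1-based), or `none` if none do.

π⊥(n) = n₀ + n₁ζ³ + n₂ζ⁶ + n₃ζ⁹ where ζ = e^{iπ/4}.
#1 (-1, 1, -1, 0): internal (-1.70711, 1.70711); octagon support 2.41421 vs apothem 1.2 → ∉ W
#2 (-1, -1, 0, 0): internal (-0.29289, -0.70711); octagon support 0.70711 vs apothem 1.2 → ∈ W
#3 (-1, 1, 1, 0): internal (-1.70711, -0.29289); octagon support 1.70711 vs apothem 1.2 → ∉ W
#4 (0, 1, 0, 1): internal (0.00000, 1.41421); octagon support 1.41421 vs apothem 1.2 → ∉ W

2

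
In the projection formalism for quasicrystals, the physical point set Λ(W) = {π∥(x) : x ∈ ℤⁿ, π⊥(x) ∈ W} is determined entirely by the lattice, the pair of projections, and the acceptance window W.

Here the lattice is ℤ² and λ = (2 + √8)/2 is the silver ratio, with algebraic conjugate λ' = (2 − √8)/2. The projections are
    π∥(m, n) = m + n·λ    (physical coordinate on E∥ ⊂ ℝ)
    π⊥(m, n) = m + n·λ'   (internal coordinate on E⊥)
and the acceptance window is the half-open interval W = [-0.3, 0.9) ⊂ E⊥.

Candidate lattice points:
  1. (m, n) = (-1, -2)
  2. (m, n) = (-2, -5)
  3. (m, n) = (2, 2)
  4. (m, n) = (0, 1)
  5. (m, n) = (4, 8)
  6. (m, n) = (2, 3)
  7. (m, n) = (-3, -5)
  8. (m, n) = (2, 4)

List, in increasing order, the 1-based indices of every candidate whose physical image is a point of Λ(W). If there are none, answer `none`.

Numerically λ ≈ 2.414214 and λ' = −1/λ ≈ -0.414214.
#1 (-1,-2): internal coord -1 + (-2)·λ' = -0.171573; -0.171573 ∈ [-0.3, 0.9) → IN Λ
#2 (-2,-5): internal coord -2 + (-5)·λ' = +0.071068; +0.071068 ∈ [-0.3, 0.9) → IN Λ
#3 (2,2): internal coord 2 + (2)·λ' = +1.171573; +1.171573 ∉ [-0.3, 0.9) → out
#4 (0,1): internal coord 0 + (1)·λ' = -0.414214; -0.414214 ∉ [-0.3, 0.9) → out
#5 (4,8): internal coord 4 + (8)·λ' = +0.686292; +0.686292 ∈ [-0.3, 0.9) → IN Λ
#6 (2,3): internal coord 2 + (3)·λ' = +0.757359; +0.757359 ∈ [-0.3, 0.9) → IN Λ
#7 (-3,-5): internal coord -3 + (-5)·λ' = -0.928932; -0.928932 ∉ [-0.3, 0.9) → out
#8 (2,4): internal coord 2 + (4)·λ' = +0.343146; +0.343146 ∈ [-0.3, 0.9) → IN Λ

1, 2, 5, 6, 8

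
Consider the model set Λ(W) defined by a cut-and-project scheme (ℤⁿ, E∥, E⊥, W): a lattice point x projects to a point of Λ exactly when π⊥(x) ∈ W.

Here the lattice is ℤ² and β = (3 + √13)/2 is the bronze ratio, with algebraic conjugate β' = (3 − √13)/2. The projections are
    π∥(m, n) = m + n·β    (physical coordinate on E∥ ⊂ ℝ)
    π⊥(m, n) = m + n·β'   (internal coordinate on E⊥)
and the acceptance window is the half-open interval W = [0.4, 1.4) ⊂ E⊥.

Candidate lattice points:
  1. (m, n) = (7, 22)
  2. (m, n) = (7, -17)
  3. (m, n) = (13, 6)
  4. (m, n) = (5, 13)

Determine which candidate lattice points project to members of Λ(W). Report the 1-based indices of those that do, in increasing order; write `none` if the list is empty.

Compute β' = (3−√13)/2 = -0.30278, so π⊥(m,n) = m -0.30278·n.
[1] lift (7,22): star map gives 0.33894; window check 0.4 ≤ 0.33894 < 1.4 is false → out
[2] lift (7,-17): star map gives 12.14719; window check 0.4 ≤ 12.14719 < 1.4 is false → out
[3] lift (13,6): star map gives 11.18335; window check 0.4 ≤ 11.18335 < 1.4 is false → out
[4] lift (5,13): star map gives 1.06392; window check 0.4 ≤ 1.06392 < 1.4 is true → IN Λ

4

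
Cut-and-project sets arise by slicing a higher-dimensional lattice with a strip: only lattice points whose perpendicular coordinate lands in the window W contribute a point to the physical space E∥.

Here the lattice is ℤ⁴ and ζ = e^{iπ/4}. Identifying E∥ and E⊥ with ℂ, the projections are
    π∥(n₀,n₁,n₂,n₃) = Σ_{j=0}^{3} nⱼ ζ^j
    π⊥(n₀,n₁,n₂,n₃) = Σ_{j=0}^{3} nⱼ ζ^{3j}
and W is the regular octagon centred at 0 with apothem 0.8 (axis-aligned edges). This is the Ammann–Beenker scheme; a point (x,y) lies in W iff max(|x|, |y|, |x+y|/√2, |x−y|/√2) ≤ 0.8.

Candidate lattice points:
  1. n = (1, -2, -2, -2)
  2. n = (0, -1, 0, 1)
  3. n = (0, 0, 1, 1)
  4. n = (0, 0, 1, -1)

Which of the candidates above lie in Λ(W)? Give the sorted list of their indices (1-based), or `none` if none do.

Internal map: ζ^{3j} for j=0..3 gives (1,0), (−√2/2,√2/2), (0,−1), (√2/2,√2/2).
candidate 1: n = (1, -2, -2, -2) → π⊥ ≈ (+1.0000, -0.8284); max(|x|,|y|,|x±y|/√2) = 1.2929 > 0.8 ⇒ ∉ W
candidate 2: n = (0, -1, 0, 1) → π⊥ ≈ (+1.4142, +0.0000); max(|x|,|y|,|x±y|/√2) = 1.4142 > 0.8 ⇒ ∉ W
candidate 3: n = (0, 0, 1, 1) → π⊥ ≈ (+0.7071, -0.2929); max(|x|,|y|,|x±y|/√2) = 0.7071 ≤ 0.8 ⇒ ∈ W
candidate 4: n = (0, 0, 1, -1) → π⊥ ≈ (-0.7071, -1.7071); max(|x|,|y|,|x±y|/√2) = 1.7071 > 0.8 ⇒ ∉ W

3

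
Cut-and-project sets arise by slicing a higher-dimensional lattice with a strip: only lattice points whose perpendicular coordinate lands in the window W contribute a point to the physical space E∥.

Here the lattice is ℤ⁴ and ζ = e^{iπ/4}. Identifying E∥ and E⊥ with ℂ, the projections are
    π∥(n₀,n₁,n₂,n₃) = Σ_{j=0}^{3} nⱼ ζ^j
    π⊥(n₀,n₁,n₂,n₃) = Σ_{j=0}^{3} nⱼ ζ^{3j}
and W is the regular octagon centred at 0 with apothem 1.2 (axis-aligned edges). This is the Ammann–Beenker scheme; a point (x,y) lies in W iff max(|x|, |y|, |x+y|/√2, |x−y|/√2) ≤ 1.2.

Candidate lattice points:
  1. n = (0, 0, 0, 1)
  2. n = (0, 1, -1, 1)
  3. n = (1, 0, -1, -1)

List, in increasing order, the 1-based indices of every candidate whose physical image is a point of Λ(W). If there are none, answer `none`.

Internal map: ζ^{3j} for j=0..3 gives (1,0), (−√2/2,√2/2), (0,−1), (√2/2,√2/2).
candidate 1: n = (0, 0, 0, 1) → π⊥ ≈ (+0.70711, +0.70711); max(|x|,|y|,|x±y|/√2) = 1.00000 ≤ 1.2 ⇒ ∈ W
candidate 2: n = (0, 1, -1, 1) → π⊥ ≈ (+0.00000, +2.41421); max(|x|,|y|,|x±y|/√2) = 2.41421 > 1.2 ⇒ ∉ W
candidate 3: n = (1, 0, -1, -1) → π⊥ ≈ (+0.29289, +0.29289); max(|x|,|y|,|x±y|/√2) = 0.41421 ≤ 1.2 ⇒ ∈ W

1, 3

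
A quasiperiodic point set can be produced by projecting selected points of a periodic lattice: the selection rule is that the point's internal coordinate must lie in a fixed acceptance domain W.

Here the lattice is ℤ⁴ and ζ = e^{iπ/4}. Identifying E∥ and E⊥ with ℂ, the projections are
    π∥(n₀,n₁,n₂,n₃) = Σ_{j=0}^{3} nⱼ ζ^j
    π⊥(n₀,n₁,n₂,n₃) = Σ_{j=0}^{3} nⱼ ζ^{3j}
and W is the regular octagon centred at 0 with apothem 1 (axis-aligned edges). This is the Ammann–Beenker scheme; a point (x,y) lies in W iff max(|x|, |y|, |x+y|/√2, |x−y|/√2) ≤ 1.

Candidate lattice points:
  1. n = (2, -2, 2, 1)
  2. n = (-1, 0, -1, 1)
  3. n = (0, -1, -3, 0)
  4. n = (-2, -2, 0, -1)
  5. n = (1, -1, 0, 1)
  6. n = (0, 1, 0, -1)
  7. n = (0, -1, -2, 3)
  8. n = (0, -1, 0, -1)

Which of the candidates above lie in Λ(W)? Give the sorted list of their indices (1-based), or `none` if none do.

With ζ = e^{iπ/4} the internal vectors are ζ^0,ζ^3,ζ^6,ζ^9.
#1 (2, -2, 2, 1): internal (4.1213, -2.7071); octagon support 4.8284 vs apothem 1 → ∉ W
#2 (-1, 0, -1, 1): internal (-0.2929, 1.7071); octagon support 1.7071 vs apothem 1 → ∉ W
#3 (0, -1, -3, 0): internal (0.7071, 2.2929); octagon support 2.2929 vs apothem 1 → ∉ W
#4 (-2, -2, 0, -1): internal (-1.2929, -2.1213); octagon support 2.4142 vs apothem 1 → ∉ W
#5 (1, -1, 0, 1): internal (2.4142, 0.0000); octagon support 2.4142 vs apothem 1 → ∉ W
#6 (0, 1, 0, -1): internal (-1.4142, 0.0000); octagon support 1.4142 vs apothem 1 → ∉ W
#7 (0, -1, -2, 3): internal (2.8284, 3.4142); octagon support 4.4142 vs apothem 1 → ∉ W
#8 (0, -1, 0, -1): internal (0.0000, -1.4142); octagon support 1.4142 vs apothem 1 → ∉ W

none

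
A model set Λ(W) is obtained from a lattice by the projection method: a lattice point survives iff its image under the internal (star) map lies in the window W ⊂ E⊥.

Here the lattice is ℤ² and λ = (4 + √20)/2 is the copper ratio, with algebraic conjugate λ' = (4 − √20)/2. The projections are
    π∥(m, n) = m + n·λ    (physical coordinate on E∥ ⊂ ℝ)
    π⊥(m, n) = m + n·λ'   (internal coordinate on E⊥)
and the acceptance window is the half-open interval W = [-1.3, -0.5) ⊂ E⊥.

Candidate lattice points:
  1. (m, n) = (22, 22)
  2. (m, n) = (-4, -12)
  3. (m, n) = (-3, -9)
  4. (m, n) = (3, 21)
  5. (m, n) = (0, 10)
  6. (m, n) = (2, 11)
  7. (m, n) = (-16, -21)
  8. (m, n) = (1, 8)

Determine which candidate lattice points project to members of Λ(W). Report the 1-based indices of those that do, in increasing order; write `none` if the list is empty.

2, 3, 6, 8

λ' = (4−√20)/2 ≈ -0.23607.
#1 (22,22): internal coord 22 + (22)·λ' = +16.80650; +16.80650 ∉ [-1.3, -0.5) → out
#2 (-4,-12): internal coord -4 + (-12)·λ' = -1.16718; -1.16718 ∈ [-1.3, -0.5) → IN Λ
#3 (-3,-9): internal coord -3 + (-9)·λ' = -0.87539; -0.87539 ∈ [-1.3, -0.5) → IN Λ
#4 (3,21): internal coord 3 + (21)·λ' = -1.95743; -1.95743 ∉ [-1.3, -0.5) → out
#5 (0,10): internal coord 0 + (10)·λ' = -2.36068; -2.36068 ∉ [-1.3, -0.5) → out
#6 (2,11): internal coord 2 + (11)·λ' = -0.59675; -0.59675 ∈ [-1.3, -0.5) → IN Λ
#7 (-16,-21): internal coord -16 + (-21)·λ' = -11.04257; -11.04257 ∉ [-1.3, -0.5) → out
#8 (1,8): internal coord 1 + (8)·λ' = -0.88854; -0.88854 ∈ [-1.3, -0.5) → IN Λ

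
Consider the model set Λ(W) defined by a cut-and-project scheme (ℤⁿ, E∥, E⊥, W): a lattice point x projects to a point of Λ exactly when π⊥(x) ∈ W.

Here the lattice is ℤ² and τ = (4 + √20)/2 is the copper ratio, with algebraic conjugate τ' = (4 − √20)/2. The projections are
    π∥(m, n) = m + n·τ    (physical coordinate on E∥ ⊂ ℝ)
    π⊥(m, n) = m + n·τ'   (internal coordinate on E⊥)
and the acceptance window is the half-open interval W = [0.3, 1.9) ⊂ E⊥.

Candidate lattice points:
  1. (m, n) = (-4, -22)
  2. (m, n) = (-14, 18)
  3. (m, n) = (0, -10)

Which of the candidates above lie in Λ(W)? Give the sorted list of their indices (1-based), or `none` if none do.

1

Compute τ' = (4−√20)/2 = -0.2361, so π⊥(m,n) = m -0.2361·n.
[1] lift (-4,-22): star map gives 1.1935; window check 0.3 ≤ 1.1935 < 1.9 is true → IN Λ
[2] lift (-14,18): star map gives -18.2492; window check 0.3 ≤ -18.2492 < 1.9 is false → out
[3] lift (0,-10): star map gives 2.3607; window check 0.3 ≤ 2.3607 < 1.9 is false → out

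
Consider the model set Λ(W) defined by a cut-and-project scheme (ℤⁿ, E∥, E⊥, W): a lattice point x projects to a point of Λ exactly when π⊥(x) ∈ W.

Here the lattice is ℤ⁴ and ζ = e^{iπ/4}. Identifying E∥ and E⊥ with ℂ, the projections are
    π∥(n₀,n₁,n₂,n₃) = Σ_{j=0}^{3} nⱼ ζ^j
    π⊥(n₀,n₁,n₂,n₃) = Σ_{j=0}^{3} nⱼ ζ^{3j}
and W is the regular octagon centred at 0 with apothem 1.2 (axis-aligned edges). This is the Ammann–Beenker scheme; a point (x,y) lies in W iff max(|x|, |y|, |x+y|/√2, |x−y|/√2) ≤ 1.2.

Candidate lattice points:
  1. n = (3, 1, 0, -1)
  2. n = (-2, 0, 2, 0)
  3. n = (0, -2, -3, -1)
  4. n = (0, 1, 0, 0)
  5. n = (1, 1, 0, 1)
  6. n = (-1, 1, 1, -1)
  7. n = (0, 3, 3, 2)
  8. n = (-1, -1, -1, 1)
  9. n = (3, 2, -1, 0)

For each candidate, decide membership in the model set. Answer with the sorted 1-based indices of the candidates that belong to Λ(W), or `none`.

3, 4, 7, 8

π⊥(n) = n₀ + n₁ζ³ + n₂ζ⁶ + n₃ζ⁹ where ζ = e^{iπ/4}.
candidate 1: n = (3, 1, 0, -1) → π⊥ ≈ (+1.5858, +0.0000); max(|x|,|y|,|x±y|/√2) = 1.5858 > 1.2 ⇒ ∉ W
candidate 2: n = (-2, 0, 2, 0) → π⊥ ≈ (-2.0000, -2.0000); max(|x|,|y|,|x±y|/√2) = 2.8284 > 1.2 ⇒ ∉ W
candidate 3: n = (0, -2, -3, -1) → π⊥ ≈ (+0.7071, +0.8787); max(|x|,|y|,|x±y|/√2) = 1.1213 ≤ 1.2 ⇒ ∈ W
candidate 4: n = (0, 1, 0, 0) → π⊥ ≈ (-0.7071, +0.7071); max(|x|,|y|,|x±y|/√2) = 1.0000 ≤ 1.2 ⇒ ∈ W
candidate 5: n = (1, 1, 0, 1) → π⊥ ≈ (+1.0000, +1.4142); max(|x|,|y|,|x±y|/√2) = 1.7071 > 1.2 ⇒ ∉ W
candidate 6: n = (-1, 1, 1, -1) → π⊥ ≈ (-2.4142, -1.0000); max(|x|,|y|,|x±y|/√2) = 2.4142 > 1.2 ⇒ ∉ W
candidate 7: n = (0, 3, 3, 2) → π⊥ ≈ (-0.7071, +0.5355); max(|x|,|y|,|x±y|/√2) = 0.8787 ≤ 1.2 ⇒ ∈ W
candidate 8: n = (-1, -1, -1, 1) → π⊥ ≈ (+0.4142, +1.0000); max(|x|,|y|,|x±y|/√2) = 1.0000 ≤ 1.2 ⇒ ∈ W
candidate 9: n = (3, 2, -1, 0) → π⊥ ≈ (+1.5858, +2.4142); max(|x|,|y|,|x±y|/√2) = 2.8284 > 1.2 ⇒ ∉ W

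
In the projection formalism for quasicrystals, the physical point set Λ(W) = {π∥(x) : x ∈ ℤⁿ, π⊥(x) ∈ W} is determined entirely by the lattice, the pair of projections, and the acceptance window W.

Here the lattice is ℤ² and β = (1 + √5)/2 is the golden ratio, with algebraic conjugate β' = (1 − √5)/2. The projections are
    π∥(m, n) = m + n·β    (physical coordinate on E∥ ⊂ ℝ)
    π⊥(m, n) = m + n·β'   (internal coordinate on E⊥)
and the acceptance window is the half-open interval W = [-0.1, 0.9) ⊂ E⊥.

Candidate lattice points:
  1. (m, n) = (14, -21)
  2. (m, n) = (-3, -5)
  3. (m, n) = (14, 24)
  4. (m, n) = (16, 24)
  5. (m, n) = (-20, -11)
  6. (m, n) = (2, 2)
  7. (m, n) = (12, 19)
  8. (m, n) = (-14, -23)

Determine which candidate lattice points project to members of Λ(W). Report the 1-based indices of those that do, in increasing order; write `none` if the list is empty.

2, 6, 7, 8

Compute β' = (1−√5)/2 = -0.61803, so π⊥(m,n) = m -0.61803·n.
#1 (14,-21): internal coord 14 + (-21)·β' = +26.97871; +26.97871 ∉ [-0.1, 0.9) → out
#2 (-3,-5): internal coord -3 + (-5)·β' = +0.09017; +0.09017 ∈ [-0.1, 0.9) → IN Λ
#3 (14,24): internal coord 14 + (24)·β' = -0.83282; -0.83282 ∉ [-0.1, 0.9) → out
#4 (16,24): internal coord 16 + (24)·β' = +1.16718; +1.16718 ∉ [-0.1, 0.9) → out
#5 (-20,-11): internal coord -20 + (-11)·β' = -13.20163; -13.20163 ∉ [-0.1, 0.9) → out
#6 (2,2): internal coord 2 + (2)·β' = +0.76393; +0.76393 ∈ [-0.1, 0.9) → IN Λ
#7 (12,19): internal coord 12 + (19)·β' = +0.25735; +0.25735 ∈ [-0.1, 0.9) → IN Λ
#8 (-14,-23): internal coord -14 + (-23)·β' = +0.21478; +0.21478 ∈ [-0.1, 0.9) → IN Λ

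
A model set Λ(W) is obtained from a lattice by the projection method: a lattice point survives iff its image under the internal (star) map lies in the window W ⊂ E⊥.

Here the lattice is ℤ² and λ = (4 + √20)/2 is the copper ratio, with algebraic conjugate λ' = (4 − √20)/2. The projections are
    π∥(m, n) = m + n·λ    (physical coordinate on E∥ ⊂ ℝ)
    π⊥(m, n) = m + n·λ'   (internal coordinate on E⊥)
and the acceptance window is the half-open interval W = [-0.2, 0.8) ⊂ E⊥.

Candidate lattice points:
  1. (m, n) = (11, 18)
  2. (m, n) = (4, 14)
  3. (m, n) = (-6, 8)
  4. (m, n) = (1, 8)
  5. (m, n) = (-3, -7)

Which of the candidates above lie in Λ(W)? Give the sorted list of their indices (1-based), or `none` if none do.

Compute λ' = (4−√20)/2 = -0.23607, so π⊥(m,n) = m -0.23607·n.
[1] lift (11,18): star map gives 6.75078; window check -0.2 ≤ 6.75078 < 0.8 is false → out
[2] lift (4,14): star map gives 0.69505; window check -0.2 ≤ 0.69505 < 0.8 is true → IN Λ
[3] lift (-6,8): star map gives -7.88854; window check -0.2 ≤ -7.88854 < 0.8 is false → out
[4] lift (1,8): star map gives -0.88854; window check -0.2 ≤ -0.88854 < 0.8 is false → out
[5] lift (-3,-7): star map gives -1.34752; window check -0.2 ≤ -1.34752 < 0.8 is false → out

2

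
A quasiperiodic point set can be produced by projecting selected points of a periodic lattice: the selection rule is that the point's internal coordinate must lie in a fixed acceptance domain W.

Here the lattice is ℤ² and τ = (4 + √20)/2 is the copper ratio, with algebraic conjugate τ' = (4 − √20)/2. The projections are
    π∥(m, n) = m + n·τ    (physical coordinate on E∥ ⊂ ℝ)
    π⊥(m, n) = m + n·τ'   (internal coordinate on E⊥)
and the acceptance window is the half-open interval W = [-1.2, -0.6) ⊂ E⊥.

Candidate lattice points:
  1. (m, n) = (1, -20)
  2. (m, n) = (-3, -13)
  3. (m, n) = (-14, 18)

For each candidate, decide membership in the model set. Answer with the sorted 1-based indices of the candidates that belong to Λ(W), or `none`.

Compute τ' = (4−√20)/2 = -0.23607, so π⊥(m,n) = m -0.23607·n.
#1 (1,-20): internal coord 1 + (-20)·τ' = +5.72136; +5.72136 ∉ [-1.2, -0.6) → out
#2 (-3,-13): internal coord -3 + (-13)·τ' = +0.06888; +0.06888 ∉ [-1.2, -0.6) → out
#3 (-14,18): internal coord -14 + (18)·τ' = -18.24922; -18.24922 ∉ [-1.2, -0.6) → out

none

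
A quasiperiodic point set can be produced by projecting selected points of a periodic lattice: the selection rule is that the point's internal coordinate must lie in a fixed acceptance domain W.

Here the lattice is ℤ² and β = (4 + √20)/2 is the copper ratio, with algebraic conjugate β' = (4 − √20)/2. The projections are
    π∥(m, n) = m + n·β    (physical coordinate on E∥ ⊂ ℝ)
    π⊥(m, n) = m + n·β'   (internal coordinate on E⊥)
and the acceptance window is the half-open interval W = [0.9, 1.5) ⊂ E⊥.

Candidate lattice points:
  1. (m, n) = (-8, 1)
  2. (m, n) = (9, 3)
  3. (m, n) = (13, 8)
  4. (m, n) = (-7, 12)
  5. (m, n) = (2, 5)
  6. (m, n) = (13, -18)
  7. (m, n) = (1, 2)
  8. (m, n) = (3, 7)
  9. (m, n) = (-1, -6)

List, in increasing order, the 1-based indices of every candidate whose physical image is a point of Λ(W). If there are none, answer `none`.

8

Numerically β ≈ 4.2361 and β' = −1/β ≈ -0.2361.
[1] lift (-8,1): star map gives -8.2361; window check 0.9 ≤ -8.2361 < 1.5 is false → out
[2] lift (9,3): star map gives 8.2918; window check 0.9 ≤ 8.2918 < 1.5 is false → out
[3] lift (13,8): star map gives 11.1115; window check 0.9 ≤ 11.1115 < 1.5 is false → out
[4] lift (-7,12): star map gives -9.8328; window check 0.9 ≤ -9.8328 < 1.5 is false → out
[5] lift (2,5): star map gives 0.8197; window check 0.9 ≤ 0.8197 < 1.5 is false → out
[6] lift (13,-18): star map gives 17.2492; window check 0.9 ≤ 17.2492 < 1.5 is false → out
[7] lift (1,2): star map gives 0.5279; window check 0.9 ≤ 0.5279 < 1.5 is false → out
[8] lift (3,7): star map gives 1.3475; window check 0.9 ≤ 1.3475 < 1.5 is true → IN Λ
[9] lift (-1,-6): star map gives 0.4164; window check 0.9 ≤ 0.4164 < 1.5 is false → out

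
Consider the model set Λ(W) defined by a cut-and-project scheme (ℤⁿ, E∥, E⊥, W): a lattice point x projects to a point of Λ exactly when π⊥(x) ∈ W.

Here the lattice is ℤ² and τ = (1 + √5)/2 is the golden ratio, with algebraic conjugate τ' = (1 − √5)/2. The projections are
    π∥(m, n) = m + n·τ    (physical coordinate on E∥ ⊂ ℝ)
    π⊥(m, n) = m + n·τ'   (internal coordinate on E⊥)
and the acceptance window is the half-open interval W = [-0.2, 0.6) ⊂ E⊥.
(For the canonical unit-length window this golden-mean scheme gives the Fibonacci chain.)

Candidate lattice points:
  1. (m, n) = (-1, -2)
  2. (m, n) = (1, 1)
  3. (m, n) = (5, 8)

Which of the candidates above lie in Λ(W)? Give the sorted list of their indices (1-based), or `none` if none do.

Compute τ' = (1−√5)/2 = -0.61803, so π⊥(m,n) = m -0.61803·n.
#1 (-1,-2): internal coord -1 + (-2)·τ' = +0.23607; +0.23607 ∈ [-0.2, 0.6) → IN Λ
#2 (1,1): internal coord 1 + (1)·τ' = +0.38197; +0.38197 ∈ [-0.2, 0.6) → IN Λ
#3 (5,8): internal coord 5 + (8)·τ' = +0.05573; +0.05573 ∈ [-0.2, 0.6) → IN Λ

1, 2, 3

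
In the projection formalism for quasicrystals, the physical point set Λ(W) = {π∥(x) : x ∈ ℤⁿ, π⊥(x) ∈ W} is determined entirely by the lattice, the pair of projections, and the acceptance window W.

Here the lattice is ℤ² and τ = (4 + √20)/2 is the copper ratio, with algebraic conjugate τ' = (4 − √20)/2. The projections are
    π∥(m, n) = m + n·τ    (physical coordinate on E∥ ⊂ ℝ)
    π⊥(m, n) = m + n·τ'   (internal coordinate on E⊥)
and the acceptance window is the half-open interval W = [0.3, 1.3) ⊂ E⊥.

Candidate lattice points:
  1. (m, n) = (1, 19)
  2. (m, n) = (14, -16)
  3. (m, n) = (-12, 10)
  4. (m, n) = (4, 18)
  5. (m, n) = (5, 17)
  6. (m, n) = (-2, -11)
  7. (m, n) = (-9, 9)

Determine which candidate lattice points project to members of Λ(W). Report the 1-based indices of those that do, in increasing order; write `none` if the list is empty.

5, 6

Compute τ' = (4−√20)/2 = -0.23607, so π⊥(m,n) = m -0.23607·n.
candidate 1: (m,n)=(1,19) → π∥ = 1+19·τ ≈ 81.48529, π⊥ = 1+19·τ' ≈ -3.48529 ∉ [0.3, 1.3) ⇒ out
candidate 2: (m,n)=(14,-16) → π∥ = 14-16·τ ≈ -53.77709, π⊥ = 14-16·τ' ≈ 17.77709 ∉ [0.3, 1.3) ⇒ out
candidate 3: (m,n)=(-12,10) → π∥ = -12+10·τ ≈ 30.36068, π⊥ = -12+10·τ' ≈ -14.36068 ∉ [0.3, 1.3) ⇒ out
candidate 4: (m,n)=(4,18) → π∥ = 4+18·τ ≈ 80.24922, π⊥ = 4+18·τ' ≈ -0.24922 ∉ [0.3, 1.3) ⇒ out
candidate 5: (m,n)=(5,17) → π∥ = 5+17·τ ≈ 77.01316, π⊥ = 5+17·τ' ≈ 0.98684 ∈ [0.3, 1.3) ⇒ IN Λ
candidate 6: (m,n)=(-2,-11) → π∥ = -2-11·τ ≈ -48.59675, π⊥ = -2-11·τ' ≈ 0.59675 ∈ [0.3, 1.3) ⇒ IN Λ
candidate 7: (m,n)=(-9,9) → π∥ = -9+9·τ ≈ 29.12461, π⊥ = -9+9·τ' ≈ -11.12461 ∉ [0.3, 1.3) ⇒ out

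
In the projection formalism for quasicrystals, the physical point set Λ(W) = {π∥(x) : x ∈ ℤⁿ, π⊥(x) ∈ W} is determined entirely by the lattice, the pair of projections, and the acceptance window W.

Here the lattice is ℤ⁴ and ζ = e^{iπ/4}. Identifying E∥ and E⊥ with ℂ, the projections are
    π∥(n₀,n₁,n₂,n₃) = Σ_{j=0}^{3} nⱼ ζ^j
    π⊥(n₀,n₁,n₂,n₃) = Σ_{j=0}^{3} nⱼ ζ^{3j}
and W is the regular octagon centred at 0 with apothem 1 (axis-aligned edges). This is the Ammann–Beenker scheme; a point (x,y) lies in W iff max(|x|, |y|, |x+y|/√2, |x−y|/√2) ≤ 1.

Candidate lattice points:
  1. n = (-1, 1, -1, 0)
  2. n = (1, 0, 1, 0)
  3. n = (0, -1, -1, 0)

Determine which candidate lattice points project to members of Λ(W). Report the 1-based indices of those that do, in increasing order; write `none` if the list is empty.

3

With ζ = e^{iπ/4} the internal vectors are ζ^0,ζ^3,ζ^6,ζ^9.
candidate 1: n = (-1, 1, -1, 0) → π⊥ ≈ (-1.70711, +1.70711); max(|x|,|y|,|x±y|/√2) = 2.41421 > 1 ⇒ ∉ W
candidate 2: n = (1, 0, 1, 0) → π⊥ ≈ (+1.00000, -1.00000); max(|x|,|y|,|x±y|/√2) = 1.41421 > 1 ⇒ ∉ W
candidate 3: n = (0, -1, -1, 0) → π⊥ ≈ (+0.70711, +0.29289); max(|x|,|y|,|x±y|/√2) = 0.70711 ≤ 1 ⇒ ∈ W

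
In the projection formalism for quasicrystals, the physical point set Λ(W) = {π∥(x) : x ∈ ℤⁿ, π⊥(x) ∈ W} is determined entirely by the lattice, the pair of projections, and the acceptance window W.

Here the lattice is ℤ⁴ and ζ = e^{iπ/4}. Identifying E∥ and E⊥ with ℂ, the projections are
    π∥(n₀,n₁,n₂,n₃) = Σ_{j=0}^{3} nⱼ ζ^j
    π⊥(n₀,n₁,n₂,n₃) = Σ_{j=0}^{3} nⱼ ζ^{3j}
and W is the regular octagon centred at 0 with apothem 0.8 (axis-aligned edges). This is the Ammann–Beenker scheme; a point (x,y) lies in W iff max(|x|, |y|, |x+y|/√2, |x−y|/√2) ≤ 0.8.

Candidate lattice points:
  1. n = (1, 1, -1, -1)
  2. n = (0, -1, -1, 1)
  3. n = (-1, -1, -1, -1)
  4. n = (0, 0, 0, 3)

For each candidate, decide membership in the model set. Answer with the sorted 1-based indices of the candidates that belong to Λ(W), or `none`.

none

π⊥(n) = n₀ + n₁ζ³ + n₂ζ⁶ + n₃ζ⁹ where ζ = e^{iπ/4}.
candidate 1: n = (1, 1, -1, -1) → π⊥ ≈ (-0.414214, +1.000000); max(|x|,|y|,|x±y|/√2) = 1.000000 > 0.8 ⇒ ∉ W
candidate 2: n = (0, -1, -1, 1) → π⊥ ≈ (+1.414214, +1.000000); max(|x|,|y|,|x±y|/√2) = 1.707107 > 0.8 ⇒ ∉ W
candidate 3: n = (-1, -1, -1, -1) → π⊥ ≈ (-1.000000, -0.414214); max(|x|,|y|,|x±y|/√2) = 1.000000 > 0.8 ⇒ ∉ W
candidate 4: n = (0, 0, 0, 3) → π⊥ ≈ (+2.121320, +2.121320); max(|x|,|y|,|x±y|/√2) = 3.000000 > 0.8 ⇒ ∉ W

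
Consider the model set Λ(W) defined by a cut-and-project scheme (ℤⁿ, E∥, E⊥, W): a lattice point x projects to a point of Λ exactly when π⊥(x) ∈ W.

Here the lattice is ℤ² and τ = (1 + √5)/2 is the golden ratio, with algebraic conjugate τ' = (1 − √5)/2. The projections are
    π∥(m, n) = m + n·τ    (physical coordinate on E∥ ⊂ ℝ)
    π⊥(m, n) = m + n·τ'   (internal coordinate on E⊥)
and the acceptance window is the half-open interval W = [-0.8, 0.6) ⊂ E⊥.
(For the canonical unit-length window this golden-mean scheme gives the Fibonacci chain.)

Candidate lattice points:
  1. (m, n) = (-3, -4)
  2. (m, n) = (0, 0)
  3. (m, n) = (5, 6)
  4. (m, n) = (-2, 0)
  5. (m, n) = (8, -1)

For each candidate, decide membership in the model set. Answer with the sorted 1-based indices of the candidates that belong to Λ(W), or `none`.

1, 2

τ' = (1−√5)/2 ≈ -0.6180.
candidate 1: (m,n)=(-3,-4) → π∥ = -3-4·τ ≈ -9.4721, π⊥ = -3-4·τ' ≈ -0.5279 ∈ [-0.8, 0.6) ⇒ IN Λ
candidate 2: (m,n)=(0,0) → π∥ = 0+0·τ ≈ 0.0000, π⊥ = 0+0·τ' ≈ 0.0000 ∈ [-0.8, 0.6) ⇒ IN Λ
candidate 3: (m,n)=(5,6) → π∥ = 5+6·τ ≈ 14.7082, π⊥ = 5+6·τ' ≈ 1.2918 ∉ [-0.8, 0.6) ⇒ out
candidate 4: (m,n)=(-2,0) → π∥ = -2+0·τ ≈ -2.0000, π⊥ = -2+0·τ' ≈ -2.0000 ∉ [-0.8, 0.6) ⇒ out
candidate 5: (m,n)=(8,-1) → π∥ = 8-1·τ ≈ 6.3820, π⊥ = 8-1·τ' ≈ 8.6180 ∉ [-0.8, 0.6) ⇒ out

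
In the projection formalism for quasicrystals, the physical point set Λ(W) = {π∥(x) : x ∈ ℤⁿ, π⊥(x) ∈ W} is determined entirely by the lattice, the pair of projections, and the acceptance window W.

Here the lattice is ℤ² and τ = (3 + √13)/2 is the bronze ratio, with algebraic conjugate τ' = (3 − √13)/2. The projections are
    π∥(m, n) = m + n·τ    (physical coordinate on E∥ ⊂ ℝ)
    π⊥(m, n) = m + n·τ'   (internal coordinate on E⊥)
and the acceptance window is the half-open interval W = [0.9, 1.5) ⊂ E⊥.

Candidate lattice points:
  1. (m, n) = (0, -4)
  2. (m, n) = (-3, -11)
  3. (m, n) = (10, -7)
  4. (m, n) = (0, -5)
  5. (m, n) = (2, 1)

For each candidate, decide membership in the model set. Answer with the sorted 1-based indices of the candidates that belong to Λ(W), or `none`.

Compute τ' = (3−√13)/2 = -0.3028, so π⊥(m,n) = m -0.3028·n.
[1] lift (0,-4): star map gives 1.2111; window check 0.9 ≤ 1.2111 < 1.5 is true → IN Λ
[2] lift (-3,-11): star map gives 0.3305; window check 0.9 ≤ 0.3305 < 1.5 is false → out
[3] lift (10,-7): star map gives 12.1194; window check 0.9 ≤ 12.1194 < 1.5 is false → out
[4] lift (0,-5): star map gives 1.5139; window check 0.9 ≤ 1.5139 < 1.5 is false → out
[5] lift (2,1): star map gives 1.6972; window check 0.9 ≤ 1.6972 < 1.5 is false → out

1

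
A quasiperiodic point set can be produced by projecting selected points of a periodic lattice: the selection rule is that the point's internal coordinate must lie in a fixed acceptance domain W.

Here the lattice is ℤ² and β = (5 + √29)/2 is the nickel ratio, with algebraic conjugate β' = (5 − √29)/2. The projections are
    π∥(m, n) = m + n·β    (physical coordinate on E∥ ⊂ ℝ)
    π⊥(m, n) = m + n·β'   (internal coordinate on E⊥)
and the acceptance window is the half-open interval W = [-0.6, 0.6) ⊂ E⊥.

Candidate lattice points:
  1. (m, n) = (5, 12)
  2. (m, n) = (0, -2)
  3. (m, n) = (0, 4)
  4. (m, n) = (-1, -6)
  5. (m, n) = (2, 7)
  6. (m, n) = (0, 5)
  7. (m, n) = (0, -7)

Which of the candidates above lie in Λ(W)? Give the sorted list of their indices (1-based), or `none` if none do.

Compute β' = (5−√29)/2 = -0.1926, so π⊥(m,n) = m -0.1926·n.
#1 (5,12): internal coord 5 + (12)·β' = +2.6890; +2.6890 ∉ [-0.6, 0.6) → out
#2 (0,-2): internal coord 0 + (-2)·β' = +0.3852; +0.3852 ∈ [-0.6, 0.6) → IN Λ
#3 (0,4): internal coord 0 + (4)·β' = -0.7703; -0.7703 ∉ [-0.6, 0.6) → out
#4 (-1,-6): internal coord -1 + (-6)·β' = +0.1555; +0.1555 ∈ [-0.6, 0.6) → IN Λ
#5 (2,7): internal coord 2 + (7)·β' = +0.6519; +0.6519 ∉ [-0.6, 0.6) → out
#6 (0,5): internal coord 0 + (5)·β' = -0.9629; -0.9629 ∉ [-0.6, 0.6) → out
#7 (0,-7): internal coord 0 + (-7)·β' = +1.3481; +1.3481 ∉ [-0.6, 0.6) → out

2, 4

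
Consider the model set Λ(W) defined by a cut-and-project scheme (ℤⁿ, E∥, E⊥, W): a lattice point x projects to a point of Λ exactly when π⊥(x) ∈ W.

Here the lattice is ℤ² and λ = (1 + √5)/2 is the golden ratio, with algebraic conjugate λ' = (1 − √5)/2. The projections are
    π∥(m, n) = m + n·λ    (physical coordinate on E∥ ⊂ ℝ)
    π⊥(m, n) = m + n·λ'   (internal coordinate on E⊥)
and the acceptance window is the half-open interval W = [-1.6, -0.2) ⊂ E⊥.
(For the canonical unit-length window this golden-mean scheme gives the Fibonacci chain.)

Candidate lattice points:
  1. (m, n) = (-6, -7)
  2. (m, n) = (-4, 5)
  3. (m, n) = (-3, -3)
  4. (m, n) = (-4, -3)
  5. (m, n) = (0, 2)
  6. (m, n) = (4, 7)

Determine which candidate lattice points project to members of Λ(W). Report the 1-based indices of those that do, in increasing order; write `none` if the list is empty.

3, 5, 6

λ' = (1−√5)/2 ≈ -0.6180.
[1] lift (-6,-7): star map gives -1.6738; window check -1.6 ≤ -1.6738 < -0.2 is false → out
[2] lift (-4,5): star map gives -7.0902; window check -1.6 ≤ -7.0902 < -0.2 is false → out
[3] lift (-3,-3): star map gives -1.1459; window check -1.6 ≤ -1.1459 < -0.2 is true → IN Λ
[4] lift (-4,-3): star map gives -2.1459; window check -1.6 ≤ -2.1459 < -0.2 is false → out
[5] lift (0,2): star map gives -1.2361; window check -1.6 ≤ -1.2361 < -0.2 is true → IN Λ
[6] lift (4,7): star map gives -0.3262; window check -1.6 ≤ -0.3262 < -0.2 is true → IN Λ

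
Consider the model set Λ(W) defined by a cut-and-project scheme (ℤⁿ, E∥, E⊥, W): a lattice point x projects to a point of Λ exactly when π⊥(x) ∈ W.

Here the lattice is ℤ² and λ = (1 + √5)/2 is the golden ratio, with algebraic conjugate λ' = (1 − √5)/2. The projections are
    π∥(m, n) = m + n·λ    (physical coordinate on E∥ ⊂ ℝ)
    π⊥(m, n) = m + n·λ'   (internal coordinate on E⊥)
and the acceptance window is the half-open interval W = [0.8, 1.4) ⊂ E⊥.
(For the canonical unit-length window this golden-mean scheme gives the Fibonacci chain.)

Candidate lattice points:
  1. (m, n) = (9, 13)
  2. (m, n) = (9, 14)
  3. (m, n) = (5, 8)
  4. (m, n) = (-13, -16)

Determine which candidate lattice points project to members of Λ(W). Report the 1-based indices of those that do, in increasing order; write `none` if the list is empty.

1

Compute λ' = (1−√5)/2 = -0.6180, so π⊥(m,n) = m -0.6180·n.
candidate 1: (m,n)=(9,13) → π∥ = 9+13·λ ≈ 30.0344, π⊥ = 9+13·λ' ≈ 0.9656 ∈ [0.8, 1.4) ⇒ IN Λ
candidate 2: (m,n)=(9,14) → π∥ = 9+14·λ ≈ 31.6525, π⊥ = 9+14·λ' ≈ 0.3475 ∉ [0.8, 1.4) ⇒ out
candidate 3: (m,n)=(5,8) → π∥ = 5+8·λ ≈ 17.9443, π⊥ = 5+8·λ' ≈ 0.0557 ∉ [0.8, 1.4) ⇒ out
candidate 4: (m,n)=(-13,-16) → π∥ = -13-16·λ ≈ -38.8885, π⊥ = -13-16·λ' ≈ -3.1115 ∉ [0.8, 1.4) ⇒ out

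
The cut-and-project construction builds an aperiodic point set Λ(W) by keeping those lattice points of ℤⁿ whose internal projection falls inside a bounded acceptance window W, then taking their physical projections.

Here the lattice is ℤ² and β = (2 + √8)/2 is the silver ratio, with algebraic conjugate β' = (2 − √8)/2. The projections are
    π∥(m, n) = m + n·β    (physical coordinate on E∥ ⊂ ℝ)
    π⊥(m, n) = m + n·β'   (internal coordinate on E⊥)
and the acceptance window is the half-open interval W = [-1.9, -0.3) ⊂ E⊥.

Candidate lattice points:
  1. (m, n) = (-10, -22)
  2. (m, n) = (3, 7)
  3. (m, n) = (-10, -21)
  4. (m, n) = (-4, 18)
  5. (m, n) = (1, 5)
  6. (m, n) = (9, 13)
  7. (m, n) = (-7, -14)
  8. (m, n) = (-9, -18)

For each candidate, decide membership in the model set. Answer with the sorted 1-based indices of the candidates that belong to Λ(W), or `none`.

Compute β' = (2−√8)/2 = -0.41421, so π⊥(m,n) = m -0.41421·n.
[1] lift (-10,-22): star map gives -0.88730; window check -1.9 ≤ -0.88730 < -0.3 is true → IN Λ
[2] lift (3,7): star map gives 0.10051; window check -1.9 ≤ 0.10051 < -0.3 is false → out
[3] lift (-10,-21): star map gives -1.30152; window check -1.9 ≤ -1.30152 < -0.3 is true → IN Λ
[4] lift (-4,18): star map gives -11.45584; window check -1.9 ≤ -11.45584 < -0.3 is false → out
[5] lift (1,5): star map gives -1.07107; window check -1.9 ≤ -1.07107 < -0.3 is true → IN Λ
[6] lift (9,13): star map gives 3.61522; window check -1.9 ≤ 3.61522 < -0.3 is false → out
[7] lift (-7,-14): star map gives -1.20101; window check -1.9 ≤ -1.20101 < -0.3 is true → IN Λ
[8] lift (-9,-18): star map gives -1.54416; window check -1.9 ≤ -1.54416 < -0.3 is true → IN Λ

1, 3, 5, 7, 8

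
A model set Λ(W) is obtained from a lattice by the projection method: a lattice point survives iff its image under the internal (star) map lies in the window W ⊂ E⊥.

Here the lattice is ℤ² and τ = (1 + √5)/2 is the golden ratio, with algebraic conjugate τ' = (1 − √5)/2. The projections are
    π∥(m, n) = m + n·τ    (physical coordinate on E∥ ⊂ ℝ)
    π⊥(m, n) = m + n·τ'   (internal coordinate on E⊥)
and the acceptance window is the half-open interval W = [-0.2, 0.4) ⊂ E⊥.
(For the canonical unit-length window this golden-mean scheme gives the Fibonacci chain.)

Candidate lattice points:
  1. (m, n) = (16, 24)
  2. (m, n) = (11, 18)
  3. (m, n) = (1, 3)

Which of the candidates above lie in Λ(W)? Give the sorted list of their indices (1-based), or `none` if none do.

2

τ' = (1−√5)/2 ≈ -0.618034.
#1 (16,24): internal coord 16 + (24)·τ' = +1.167184; +1.167184 ∉ [-0.2, 0.4) → out
#2 (11,18): internal coord 11 + (18)·τ' = -0.124612; -0.124612 ∈ [-0.2, 0.4) → IN Λ
#3 (1,3): internal coord 1 + (3)·τ' = -0.854102; -0.854102 ∉ [-0.2, 0.4) → out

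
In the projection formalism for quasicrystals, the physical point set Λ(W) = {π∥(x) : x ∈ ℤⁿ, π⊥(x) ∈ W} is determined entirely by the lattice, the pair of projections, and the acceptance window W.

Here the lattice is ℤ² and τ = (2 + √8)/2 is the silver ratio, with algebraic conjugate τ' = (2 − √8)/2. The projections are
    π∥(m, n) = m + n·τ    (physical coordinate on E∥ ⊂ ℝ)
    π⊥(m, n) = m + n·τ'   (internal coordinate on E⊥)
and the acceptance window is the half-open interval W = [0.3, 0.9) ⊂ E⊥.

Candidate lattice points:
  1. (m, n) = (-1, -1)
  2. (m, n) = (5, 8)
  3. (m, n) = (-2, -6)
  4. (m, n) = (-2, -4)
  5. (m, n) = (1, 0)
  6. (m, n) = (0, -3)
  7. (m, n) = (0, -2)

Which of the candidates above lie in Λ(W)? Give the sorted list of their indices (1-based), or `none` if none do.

3, 7

Compute τ' = (2−√8)/2 = -0.414214, so π⊥(m,n) = m -0.414214·n.
candidate 1: (m,n)=(-1,-1) → π∥ = -1-1·τ ≈ -3.414214, π⊥ = -1-1·τ' ≈ -0.585786 ∉ [0.3, 0.9) ⇒ out
candidate 2: (m,n)=(5,8) → π∥ = 5+8·τ ≈ 24.313708, π⊥ = 5+8·τ' ≈ 1.686292 ∉ [0.3, 0.9) ⇒ out
candidate 3: (m,n)=(-2,-6) → π∥ = -2-6·τ ≈ -16.485281, π⊥ = -2-6·τ' ≈ 0.485281 ∈ [0.3, 0.9) ⇒ IN Λ
candidate 4: (m,n)=(-2,-4) → π∥ = -2-4·τ ≈ -11.656854, π⊥ = -2-4·τ' ≈ -0.343146 ∉ [0.3, 0.9) ⇒ out
candidate 5: (m,n)=(1,0) → π∥ = 1+0·τ ≈ 1.000000, π⊥ = 1+0·τ' ≈ 1.000000 ∉ [0.3, 0.9) ⇒ out
candidate 6: (m,n)=(0,-3) → π∥ = 0-3·τ ≈ -7.242641, π⊥ = 0-3·τ' ≈ 1.242641 ∉ [0.3, 0.9) ⇒ out
candidate 7: (m,n)=(0,-2) → π∥ = 0-2·τ ≈ -4.828427, π⊥ = 0-2·τ' ≈ 0.828427 ∈ [0.3, 0.9) ⇒ IN Λ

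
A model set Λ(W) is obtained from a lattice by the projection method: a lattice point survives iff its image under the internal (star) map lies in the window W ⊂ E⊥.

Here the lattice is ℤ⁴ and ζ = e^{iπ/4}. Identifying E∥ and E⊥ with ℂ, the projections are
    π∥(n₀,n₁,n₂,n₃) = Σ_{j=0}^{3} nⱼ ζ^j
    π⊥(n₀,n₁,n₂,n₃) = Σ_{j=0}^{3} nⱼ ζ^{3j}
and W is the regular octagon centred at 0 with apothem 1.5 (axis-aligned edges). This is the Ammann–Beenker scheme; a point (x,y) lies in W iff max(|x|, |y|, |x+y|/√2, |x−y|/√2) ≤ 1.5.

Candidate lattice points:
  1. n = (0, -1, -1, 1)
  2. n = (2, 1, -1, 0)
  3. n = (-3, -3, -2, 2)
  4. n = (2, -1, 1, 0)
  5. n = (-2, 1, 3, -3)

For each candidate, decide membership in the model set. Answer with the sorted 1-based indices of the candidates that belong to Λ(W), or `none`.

3

Internal map: ζ^{3j} for j=0..3 gives (1,0), (−√2/2,√2/2), (0,−1), (√2/2,√2/2).
candidate 1: n = (0, -1, -1, 1) → π⊥ ≈ (+1.4142, +1.0000); max(|x|,|y|,|x±y|/√2) = 1.7071 > 1.5 ⇒ ∉ W
candidate 2: n = (2, 1, -1, 0) → π⊥ ≈ (+1.2929, +1.7071); max(|x|,|y|,|x±y|/√2) = 2.1213 > 1.5 ⇒ ∉ W
candidate 3: n = (-3, -3, -2, 2) → π⊥ ≈ (+0.5355, +1.2929); max(|x|,|y|,|x±y|/√2) = 1.2929 ≤ 1.5 ⇒ ∈ W
candidate 4: n = (2, -1, 1, 0) → π⊥ ≈ (+2.7071, -1.7071); max(|x|,|y|,|x±y|/√2) = 3.1213 > 1.5 ⇒ ∉ W
candidate 5: n = (-2, 1, 3, -3) → π⊥ ≈ (-4.8284, -4.4142); max(|x|,|y|,|x±y|/√2) = 6.5355 > 1.5 ⇒ ∉ W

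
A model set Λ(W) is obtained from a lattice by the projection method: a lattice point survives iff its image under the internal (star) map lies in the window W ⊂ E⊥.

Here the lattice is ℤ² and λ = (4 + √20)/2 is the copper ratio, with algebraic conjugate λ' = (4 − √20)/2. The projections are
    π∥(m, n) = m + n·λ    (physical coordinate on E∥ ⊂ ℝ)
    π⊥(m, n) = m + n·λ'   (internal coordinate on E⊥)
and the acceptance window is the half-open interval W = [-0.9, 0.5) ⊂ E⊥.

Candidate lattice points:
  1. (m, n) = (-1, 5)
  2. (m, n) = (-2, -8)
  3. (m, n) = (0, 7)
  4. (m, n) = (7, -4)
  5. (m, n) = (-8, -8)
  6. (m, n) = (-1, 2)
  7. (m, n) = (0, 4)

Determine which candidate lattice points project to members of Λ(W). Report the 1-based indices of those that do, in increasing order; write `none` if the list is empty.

λ' = (4−√20)/2 ≈ -0.2361.
#1 (-1,5): internal coord -1 + (5)·λ' = -2.1803; -2.1803 ∉ [-0.9, 0.5) → out
#2 (-2,-8): internal coord -2 + (-8)·λ' = -0.1115; -0.1115 ∈ [-0.9, 0.5) → IN Λ
#3 (0,7): internal coord 0 + (7)·λ' = -1.6525; -1.6525 ∉ [-0.9, 0.5) → out
#4 (7,-4): internal coord 7 + (-4)·λ' = +7.9443; +7.9443 ∉ [-0.9, 0.5) → out
#5 (-8,-8): internal coord -8 + (-8)·λ' = -6.1115; -6.1115 ∉ [-0.9, 0.5) → out
#6 (-1,2): internal coord -1 + (2)·λ' = -1.4721; -1.4721 ∉ [-0.9, 0.5) → out
#7 (0,4): internal coord 0 + (4)·λ' = -0.9443; -0.9443 ∉ [-0.9, 0.5) → out

2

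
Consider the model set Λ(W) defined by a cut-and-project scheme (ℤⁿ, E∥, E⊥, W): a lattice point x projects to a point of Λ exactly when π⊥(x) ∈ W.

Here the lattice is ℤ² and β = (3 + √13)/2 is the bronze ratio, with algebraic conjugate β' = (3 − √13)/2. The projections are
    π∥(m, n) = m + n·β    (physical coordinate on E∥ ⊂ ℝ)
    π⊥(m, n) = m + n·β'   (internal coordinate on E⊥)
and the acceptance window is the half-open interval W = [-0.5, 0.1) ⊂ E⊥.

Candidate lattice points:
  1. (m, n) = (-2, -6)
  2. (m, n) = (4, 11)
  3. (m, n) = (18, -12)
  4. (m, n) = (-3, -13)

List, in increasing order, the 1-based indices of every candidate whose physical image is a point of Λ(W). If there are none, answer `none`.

β' = (3−√13)/2 ≈ -0.3028.
[1] lift (-2,-6): star map gives -0.1833; window check -0.5 ≤ -0.1833 < 0.1 is true → IN Λ
[2] lift (4,11): star map gives 0.6695; window check -0.5 ≤ 0.6695 < 0.1 is false → out
[3] lift (18,-12): star map gives 21.6333; window check -0.5 ≤ 21.6333 < 0.1 is false → out
[4] lift (-3,-13): star map gives 0.9361; window check -0.5 ≤ 0.9361 < 0.1 is false → out

1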